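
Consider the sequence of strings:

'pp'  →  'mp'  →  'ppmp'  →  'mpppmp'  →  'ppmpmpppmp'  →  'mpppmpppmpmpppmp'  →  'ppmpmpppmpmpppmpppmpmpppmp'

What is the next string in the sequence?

mpppmpppmpmpppmpppmpmpppmpmpppmpppmpmpppmp

Each term (from the third on) is the two preceding terms concatenated in order: term 3 = pp·mp = ppmp.
So term 8 is mpppmpppmpmpppmp·ppmpmpppmpmpppmpppmpmpppmp.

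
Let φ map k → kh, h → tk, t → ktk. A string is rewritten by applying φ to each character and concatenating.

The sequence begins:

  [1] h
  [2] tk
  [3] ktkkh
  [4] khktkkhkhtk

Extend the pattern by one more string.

Apply φ to khktkkhkhtk symbol by symbol: k→kh, h→tk, k→kh, t→ktk, k→kh, k→kh, h→tk, k→kh, h→tk, t→ktk, k→kh; joined: kh tk kh ktk kh kh tk kh tk ktk kh.

khtkkhktkkhkhtkkhtkktkkh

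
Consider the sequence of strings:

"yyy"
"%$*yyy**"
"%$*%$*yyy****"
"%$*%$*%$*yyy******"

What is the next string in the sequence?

Every step adds %$* to the front and ** to the end of the previous string.
Applying this once more to %$*%$*%$*yyy******:

%$*%$*%$*%$*yyy********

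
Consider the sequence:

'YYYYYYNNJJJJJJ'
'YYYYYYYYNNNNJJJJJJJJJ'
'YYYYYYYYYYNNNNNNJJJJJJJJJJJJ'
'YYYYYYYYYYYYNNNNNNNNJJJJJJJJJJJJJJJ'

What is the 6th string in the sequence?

Reading off run lengths: Y runs 6, 8, 10, 12; N runs 2, 4, 6, 8; J runs 6, 9, 12, 15 — each is linear in n, where the shown terms are n = 2, 3, 4, 5.
At n = 7 the blocks have lengths 16, 12, 21.

YYYYYYYYYYYYYYYYNNNNNNNNNNNNJJJJJJJJJJJJJJJJJJJJJ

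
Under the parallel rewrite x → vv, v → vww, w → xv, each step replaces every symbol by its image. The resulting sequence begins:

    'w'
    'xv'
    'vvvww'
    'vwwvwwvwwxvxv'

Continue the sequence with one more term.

Applying the rule to each of the 13 symbols of vwwvwwvwwxvxv gives the pieces vww xv xv vww xv xv vww xv xv vv vww vv vww, which concatenate to the answer.

vwwxvxvvwwxvxvvwwxvxvvvvwwvvvww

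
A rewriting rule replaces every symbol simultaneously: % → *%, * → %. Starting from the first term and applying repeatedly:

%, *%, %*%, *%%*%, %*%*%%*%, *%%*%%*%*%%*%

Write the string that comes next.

Rewriting the 13 symbols of *%%*%%*%*%%*% one by one yields % *% *% % *% *% % *% % *% *% % *%; concatenated:

%*%*%%*%*%%*%%*%*%%*%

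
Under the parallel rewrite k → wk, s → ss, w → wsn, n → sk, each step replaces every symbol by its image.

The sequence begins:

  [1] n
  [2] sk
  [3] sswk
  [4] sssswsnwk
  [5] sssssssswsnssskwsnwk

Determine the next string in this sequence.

sssssssssssssssswsnsssksssssswkwsnssskwsnwk

Applying the rule to each of the 20 symbols of sssssssswsnssskwsnwk gives the pieces ss ss ss ss ss ss ss ss wsn ss sk ss ss ss wk wsn ss sk wsn wk, which concatenate to the answer.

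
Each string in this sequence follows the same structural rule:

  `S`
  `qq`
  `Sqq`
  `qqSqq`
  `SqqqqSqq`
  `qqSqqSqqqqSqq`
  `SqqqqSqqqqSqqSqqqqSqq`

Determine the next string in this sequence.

From term 3 onward, concatenate the second-to-last term with the last: S·qq = Sqq, qq·Sqq = qqSqq, …
Continuing: qqSqqSqqqqSqq · SqqqqSqqqqSqqSqqqqSqq gives term 8.

qqSqqSqqqqSqqSqqqqSqqqqSqqSqqqqSqq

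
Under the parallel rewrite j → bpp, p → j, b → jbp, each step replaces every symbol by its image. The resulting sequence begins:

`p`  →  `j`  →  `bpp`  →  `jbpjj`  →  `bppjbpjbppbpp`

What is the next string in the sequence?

Replace each of the 13 characters of bppjbpjbppbpp in place — jbp j j bpp jbp j bpp jbp j j jbp j j — and concatenate.

jbpjjbppjbpjbppjbpjjjbpjj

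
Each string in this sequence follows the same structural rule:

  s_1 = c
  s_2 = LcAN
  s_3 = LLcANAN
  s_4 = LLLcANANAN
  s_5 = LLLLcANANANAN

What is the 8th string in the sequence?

LLLLLLLcANANANANANANAN

s(k+1) = L·s(k)·AN, so each term gains L as a prefix and AN as a suffix.
From LLLLcANANANAN, 3 further steps: LLLLcANANANAN → LLLLLcANANANANAN → LLLLLLcANANANANANAN → (answer).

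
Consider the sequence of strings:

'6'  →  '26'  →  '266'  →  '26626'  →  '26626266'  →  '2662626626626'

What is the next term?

From term 3 onward, concatenate the last term with the second-to-last: 26·6 = 266, 266·26 = 26626, …
Continuing: 2662626626626 · 26626266 gives term 7.

266262662662626626266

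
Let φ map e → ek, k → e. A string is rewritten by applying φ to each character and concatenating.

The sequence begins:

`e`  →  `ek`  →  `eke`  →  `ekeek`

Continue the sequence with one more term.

Expanding ekeek: e→ek, k→e, e→ek, e→ek, k→e. Concatenated: ek e ek ek e.

ekeekeke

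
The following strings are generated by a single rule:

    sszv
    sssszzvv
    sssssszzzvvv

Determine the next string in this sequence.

sssssssszzzzvvvv

Reading off run lengths: s runs 2, 4, 6; z runs 1, 2, 3; v runs 1, 2, 3 — each is linear in n (n = 1, 2, …).
For the next term, n = 4, so the run lengths are 8, 4, 4.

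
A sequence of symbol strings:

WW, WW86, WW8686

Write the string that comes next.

Each term is the previous one with 86 appended.
So the next term is WW8686·86.

WW868686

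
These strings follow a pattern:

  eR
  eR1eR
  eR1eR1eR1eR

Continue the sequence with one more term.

s(k+1) = s(k)·1·s(k) — each term doubles the last with '1' between the halves.
So the next term is two copies of eR1eR1eR1eR with '1' between the halves.

eR1eR1eR1eR1eR1eR1eR1eR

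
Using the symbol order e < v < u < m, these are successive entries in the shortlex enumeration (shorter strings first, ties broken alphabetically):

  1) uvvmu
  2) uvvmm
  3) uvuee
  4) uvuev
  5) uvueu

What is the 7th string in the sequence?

Continuing the enumeration 2 steps past uvueu: uvueu → uvuem → (answer).

uvuve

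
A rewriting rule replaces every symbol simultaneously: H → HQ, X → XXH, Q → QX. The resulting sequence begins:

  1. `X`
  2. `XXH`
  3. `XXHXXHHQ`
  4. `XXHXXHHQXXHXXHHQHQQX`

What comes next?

XXHXXHHQXXHXXHHQHQQXXXHXXHHQXXHXXHHQHQQXHQQXQXXXH

φ(XXHXXHHQXXHXXHHQHQQX) expands symbol-by-symbol to XXH XXH HQ XXH XXH HQ HQ QX XXH XXH HQ XXH XXH HQ HQ QX HQ QX QX XXH; joining the 20 pieces gives the next term.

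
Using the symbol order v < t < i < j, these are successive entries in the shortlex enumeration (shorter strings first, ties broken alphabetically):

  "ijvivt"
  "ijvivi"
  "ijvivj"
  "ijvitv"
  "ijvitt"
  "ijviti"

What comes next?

ijvitj

The successor of ijviti increments the rightmost position that isn't already j and resets every position after it to v.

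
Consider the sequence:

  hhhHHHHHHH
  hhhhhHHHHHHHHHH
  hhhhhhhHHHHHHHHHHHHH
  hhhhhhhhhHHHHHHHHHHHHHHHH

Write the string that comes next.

The n-th term is 2n-1 h's then 3n+1 H's, where the shown terms are n = 2, 3, 4, 5.
Setting n = 6 gives 11, 19 characters in each block.

hhhhhhhhhhhHHHHHHHHHHHHHHHHHHH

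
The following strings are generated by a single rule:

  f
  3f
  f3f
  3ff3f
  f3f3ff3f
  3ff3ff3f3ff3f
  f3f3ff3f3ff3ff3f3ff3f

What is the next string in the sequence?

3ff3ff3f3ff3ff3f3ff3f3ff3ff3f3ff3f

Each term (from the third on) is the two preceding terms concatenated in order: term 3 = f·3f = f3f.
So term 8 is 3ff3ff3f3ff3f·f3f3ff3f3ff3ff3f3ff3f.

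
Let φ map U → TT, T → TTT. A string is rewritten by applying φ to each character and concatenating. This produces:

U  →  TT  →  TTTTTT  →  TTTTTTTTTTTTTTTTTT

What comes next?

TTTTTTTTTTTTTTTTTTTTTTTTTTTTTTTTTTTTTTTTTTTTTTTTTTTTTT

Replace each of the 18 characters of TTTTTTTTTTTTTTTTTT in place — TTT TTT TTT TTT TTT TTT TTT TTT TTT TTT TTT TTT TTT TTT TTT TTT TTT TTT — and concatenate.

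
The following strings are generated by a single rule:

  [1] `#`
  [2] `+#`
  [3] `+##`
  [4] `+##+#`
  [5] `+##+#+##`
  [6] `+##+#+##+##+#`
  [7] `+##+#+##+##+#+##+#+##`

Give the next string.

From term 3 onward, concatenate the last term with the second-to-last: +#·# = +##, +##·+# = +##+#, …
So term 8 is +##+#+##+##+#+##+#+##·+##+#+##+##+#.

+##+#+##+##+#+##+#+##+##+#+##+##+#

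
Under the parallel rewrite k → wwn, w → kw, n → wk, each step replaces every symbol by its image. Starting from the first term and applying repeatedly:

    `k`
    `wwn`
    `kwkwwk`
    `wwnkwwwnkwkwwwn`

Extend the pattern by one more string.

kwkwwkwwnkwkwkwwkwwnkwwwnkwkwkwwk

Applying the rule to each of the 15 symbols of wwnkwwwnkwkwwwn gives the pieces kw kw wk wwn kw kw kw wk wwn kw wwn kw kw kw wk, which concatenate to the answer.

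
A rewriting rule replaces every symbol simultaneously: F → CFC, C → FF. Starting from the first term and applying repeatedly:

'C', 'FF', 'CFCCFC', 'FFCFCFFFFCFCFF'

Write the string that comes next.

CFCCFCFFCFCFFCFCCFCCFCCFCFFCFCFFCFCCFC

Replace each of the 14 characters of FFCFCFFFFCFCFF in place — CFC CFC FF CFC FF CFC CFC CFC CFC FF CFC FF CFC CFC — and concatenate.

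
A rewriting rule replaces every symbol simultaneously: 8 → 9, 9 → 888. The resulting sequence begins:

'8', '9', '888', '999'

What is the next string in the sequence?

Apply φ to 999 symbol by symbol: 9→888, 9→888, 9→888; joined: 888 888 888.

888888888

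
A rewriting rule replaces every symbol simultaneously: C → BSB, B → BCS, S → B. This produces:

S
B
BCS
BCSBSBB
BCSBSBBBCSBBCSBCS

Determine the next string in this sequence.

Rewriting the 17 symbols of BCSBSBBBCSBBCSBCS one by one yields BCS BSB B BCS B BCS BCS BCS BSB B BCS BCS BSB B BCS BSB B; concatenated:

BCSBSBBBCSBBCSBCSBCSBSBBBCSBCSBSBBBCSBSBB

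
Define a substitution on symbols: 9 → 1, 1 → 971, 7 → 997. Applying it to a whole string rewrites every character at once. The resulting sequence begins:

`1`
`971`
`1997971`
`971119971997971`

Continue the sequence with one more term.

199797197197111997971119971997971

φ(971119971997971) expands symbol-by-symbol to 1 997 971 971 971 1 1 997 971 1 1 997 1 997 971; joining the 15 pieces gives the next term.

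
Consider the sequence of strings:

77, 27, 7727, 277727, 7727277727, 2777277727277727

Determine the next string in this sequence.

77272777272777277727277727

Each term (from the third on) is the two preceding terms concatenated in order: term 3 = 77·27 = 7727.
Continuing: 7727277727 · 2777277727277727 gives term 7.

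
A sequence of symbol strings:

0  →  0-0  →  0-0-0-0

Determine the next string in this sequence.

Every step duplicates the string with '-' between the halves.
One more doubling of 0-0-0-0 gives the answer.

0-0-0-0-0-0-0-0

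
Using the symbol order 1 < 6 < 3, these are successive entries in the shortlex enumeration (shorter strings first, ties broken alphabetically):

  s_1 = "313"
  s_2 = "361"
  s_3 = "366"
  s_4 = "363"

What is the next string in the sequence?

331

Treat 363 as a base-3 numeral over the given alphabet and add one, carrying through any trailing 3's.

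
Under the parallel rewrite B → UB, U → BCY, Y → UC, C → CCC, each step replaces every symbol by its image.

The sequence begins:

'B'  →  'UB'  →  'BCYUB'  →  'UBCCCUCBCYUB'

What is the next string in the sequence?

BCYUBCCCCCCCCCBCYCCCUBCCCUCBCYUB

Expanding UBCCCUCBCYUB: U→BCY, B→UB, C→CCC, C→CCC, C→CCC, U→BCY, C→CCC, B→UB, C→CCC, Y→UC, U→BCY, B→UB. Concatenated: BCY UB CCC CCC CCC BCY CCC UB CCC UC BCY UB.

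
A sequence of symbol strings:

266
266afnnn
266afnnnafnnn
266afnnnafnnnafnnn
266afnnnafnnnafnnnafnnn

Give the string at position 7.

The strings grow by a fixed suffix afnnn each time.
From 266afnnnafnnnafnnnafnnn, 2 further steps: 266afnnnafnnnafnnnafnnn → 266afnnnafnnnafnnnafnnnafnnn → (answer).

266afnnnafnnnafnnnafnnnafnnnafnnn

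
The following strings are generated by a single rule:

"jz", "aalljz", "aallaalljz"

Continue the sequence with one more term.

Each term is the previous one with aall prepended.
Applying this once more to aallaalljz:

aallaallaalljz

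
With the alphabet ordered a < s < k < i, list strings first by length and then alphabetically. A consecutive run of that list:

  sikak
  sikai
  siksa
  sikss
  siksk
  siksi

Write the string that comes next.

sikka

Find the rightmost character of siksi below i, bump it to the next letter, and reset everything to its right to a.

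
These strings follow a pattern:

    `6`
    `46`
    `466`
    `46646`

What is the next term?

Each term (from the third on) is the previous term followed by the one before it: term 3 = 46·6 = 466.
Continuing: 46646 · 466 gives term 5.

46646466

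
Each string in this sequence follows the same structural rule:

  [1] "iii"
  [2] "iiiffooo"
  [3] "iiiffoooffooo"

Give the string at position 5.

iiiffoooffoooffoooffooo

The strings grow by a fixed suffix ffooo each time.
From iiiffoooffooo, 2 further steps: iiiffoooffooo → iiiffoooffoooffooo → (answer).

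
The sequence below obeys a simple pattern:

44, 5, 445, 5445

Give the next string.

This is a Fibonacci-style word recurrence s(k) = s(k−2)·s(k−1): e.g. 44·5 = 445.
So term 5 is 445·5445.

4455445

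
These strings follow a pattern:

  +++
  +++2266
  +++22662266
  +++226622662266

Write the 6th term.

The strings grow by a fixed suffix 2266 each time.
From +++226622662266, 2 further steps: +++226622662266 → +++2266226622662266 → (answer).

+++22662266226622662266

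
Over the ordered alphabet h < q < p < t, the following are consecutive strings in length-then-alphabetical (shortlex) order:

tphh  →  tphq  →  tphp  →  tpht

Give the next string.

tpqh

Treat tpht as a base-4 numeral over the given alphabet and add one, carrying through any trailing t's.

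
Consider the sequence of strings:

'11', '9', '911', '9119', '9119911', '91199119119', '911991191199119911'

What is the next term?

91199119119911991191199119119

Each term (from the third on) is the previous term followed by the one before it: term 3 = 9·11 = 911.
So term 8 is 911991191199119911·91199119119.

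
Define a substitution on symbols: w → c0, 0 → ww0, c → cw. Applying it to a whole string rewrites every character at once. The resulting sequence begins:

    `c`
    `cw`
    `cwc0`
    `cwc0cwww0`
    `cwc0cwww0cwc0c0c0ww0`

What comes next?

Rewriting the 20 symbols of cwc0cwww0cwc0c0c0ww0 one by one yields cw c0 cw ww0 cw c0 c0 c0 ww0 cw c0 cw ww0 cw ww0 cw ww0 c0 c0 ww0; concatenated:

cwc0cwww0cwc0c0c0ww0cwc0cwww0cwww0cwww0c0c0ww0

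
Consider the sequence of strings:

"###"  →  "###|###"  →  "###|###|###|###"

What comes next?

###|###|###|###|###|###|###|###

s(k+1) = s(k)·|·s(k) — each term doubles the last with '|' between the halves.
So the next term is two copies of ###|###|###|### with '|' between the halves.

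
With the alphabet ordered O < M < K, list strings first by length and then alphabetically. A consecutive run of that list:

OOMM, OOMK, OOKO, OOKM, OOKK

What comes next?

Find the rightmost character of OOKK below K, bump it to the next letter, and reset everything to its right to O.

OMOO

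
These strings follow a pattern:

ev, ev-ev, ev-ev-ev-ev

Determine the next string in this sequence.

ev-ev-ev-ev-ev-ev-ev-ev

s(k+1) = s(k)·-·s(k) — each term doubles the last with '-' between the halves.
So the next term is two copies of ev-ev-ev-ev with '-' between the halves.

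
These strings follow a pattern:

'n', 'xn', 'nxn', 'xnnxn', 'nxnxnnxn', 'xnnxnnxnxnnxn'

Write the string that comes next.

nxnxnnxnxnnxnnxnxnnxn

This is a Fibonacci-style word recurrence s(k) = s(k−2)·s(k−1): e.g. n·xn = nxn.
Continuing: nxnxnnxn · xnnxnnxnxnnxn gives term 7.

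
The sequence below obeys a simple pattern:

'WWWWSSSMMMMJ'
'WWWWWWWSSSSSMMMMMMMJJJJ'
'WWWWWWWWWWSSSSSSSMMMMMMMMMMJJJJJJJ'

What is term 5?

Reading off run lengths: W runs 4, 7, 10; S runs 3, 5, 7; M runs 4, 7, 10; J runs 1, 4, 7 — each is linear in n (n = 1, 2, …).
At n = 5 the blocks have lengths 16, 11, 16, 13.

WWWWWWWWWWWWWWWWSSSSSSSSSSSMMMMMMMMMMMMMMMMJJJJJJJJJJJJJ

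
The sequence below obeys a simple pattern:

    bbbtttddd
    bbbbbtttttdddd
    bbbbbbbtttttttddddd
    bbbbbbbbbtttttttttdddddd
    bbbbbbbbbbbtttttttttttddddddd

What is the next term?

Each string has the form b^{2n+1} t^{2n+1} d^{n+2} (n = 1, 2, …).
Setting n = 6 gives 13, 13, 8 characters in each block.

bbbbbbbbbbbbbtttttttttttttdddddddd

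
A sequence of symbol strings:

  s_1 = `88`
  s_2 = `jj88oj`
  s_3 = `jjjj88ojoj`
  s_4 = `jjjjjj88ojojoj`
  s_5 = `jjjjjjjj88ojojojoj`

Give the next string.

Each term wraps the previous one in jj on the left and oj on the right.
So the next term is jj·jjjjjjjj88ojojojoj·oj.

jjjjjjjjjj88ojojojojoj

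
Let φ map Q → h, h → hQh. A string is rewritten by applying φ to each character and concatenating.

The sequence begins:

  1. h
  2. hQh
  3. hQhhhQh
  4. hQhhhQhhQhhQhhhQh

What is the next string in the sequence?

hQhhhQhhQhhQhhhQhhQhhhQhhQhhhQhhQhhQhhhQh

Replace each of the 17 characters of hQhhhQhhQhhQhhhQh in place — hQh h hQh hQh hQh h hQh hQh h hQh hQh h hQh hQh hQh h hQh — and concatenate.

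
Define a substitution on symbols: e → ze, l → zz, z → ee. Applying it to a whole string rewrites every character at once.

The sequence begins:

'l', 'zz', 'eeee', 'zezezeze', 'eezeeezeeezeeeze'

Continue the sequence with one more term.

Rewriting the 16 symbols of eezeeezeeezeeeze one by one yields ze ze ee ze ze ze ee ze ze ze ee ze ze ze ee ze; concatenated:

zezeeezezezeeezezezeeezezezeeeze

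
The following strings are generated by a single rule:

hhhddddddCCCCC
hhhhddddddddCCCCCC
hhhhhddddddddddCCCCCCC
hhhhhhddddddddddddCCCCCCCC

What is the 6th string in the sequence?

Term n consists of n h's, followed by 2n d's, followed by n+2 C's, where the shown terms are n = 3, 4, 5, 6.
At n = 8 the blocks have lengths 8, 16, 10.

hhhhhhhhddddddddddddddddCCCCCCCCCC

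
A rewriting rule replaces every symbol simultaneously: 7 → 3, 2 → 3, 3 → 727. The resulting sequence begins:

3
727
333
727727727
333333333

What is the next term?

Expanding 333333333: 3→727, 3→727, 3→727, 3→727, 3→727, 3→727, 3→727, 3→727, 3→727. Concatenated: 727 727 727 727 727 727 727 727 727.

727727727727727727727727727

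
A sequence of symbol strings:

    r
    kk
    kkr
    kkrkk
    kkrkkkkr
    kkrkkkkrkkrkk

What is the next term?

This is a Fibonacci-style word recurrence s(k) = s(k−1)·s(k−2): e.g. kk·r = kkr.
So term 7 is kkrkkkkrkkrkk·kkrkkkkr.

kkrkkkkrkkrkkkkrkkkkr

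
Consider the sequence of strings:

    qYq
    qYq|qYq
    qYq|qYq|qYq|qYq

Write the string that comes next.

s(k+1) = s(k)·|·s(k) — each term doubles the last with '|' between the halves.
So the next term is two copies of qYq|qYq|qYq|qYq with '|' between the halves.

qYq|qYq|qYq|qYq|qYq|qYq|qYq|qYq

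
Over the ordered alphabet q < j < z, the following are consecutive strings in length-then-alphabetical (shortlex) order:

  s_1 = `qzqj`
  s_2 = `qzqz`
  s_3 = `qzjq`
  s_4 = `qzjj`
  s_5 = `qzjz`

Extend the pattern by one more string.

The successor of qzjz increments the rightmost position that isn't already z and resets every position after it to q.

qzzq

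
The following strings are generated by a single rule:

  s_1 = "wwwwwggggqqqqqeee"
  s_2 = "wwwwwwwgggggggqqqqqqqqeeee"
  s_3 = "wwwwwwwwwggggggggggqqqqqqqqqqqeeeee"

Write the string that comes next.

Each string has the form w^{2n+3} g^{3n+1} q^{3n+2} e^{n+2} (n = 1, 2, …).
At n = 4 the blocks have lengths 11, 13, 14, 6.

wwwwwwwwwwwgggggggggggggqqqqqqqqqqqqqqeeeeee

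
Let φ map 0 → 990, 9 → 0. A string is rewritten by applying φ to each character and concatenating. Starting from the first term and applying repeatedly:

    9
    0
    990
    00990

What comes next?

Apply φ to 00990 symbol by symbol: 0→990, 0→990, 9→0, 9→0, 0→990; joined: 990 990 0 0 990.

99099000990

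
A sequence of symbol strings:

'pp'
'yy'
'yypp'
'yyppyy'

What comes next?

yyppyyyypp

This is a Fibonacci-style word recurrence s(k) = s(k−1)·s(k−2): e.g. yy·pp = yypp.
Continuing: yyppyy · yypp gives term 5.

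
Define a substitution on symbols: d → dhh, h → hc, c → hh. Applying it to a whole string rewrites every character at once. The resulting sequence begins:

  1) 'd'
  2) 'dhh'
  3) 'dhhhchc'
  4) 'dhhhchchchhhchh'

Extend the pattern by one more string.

Rewriting the 15 symbols of dhhhchchchhhchh one by one yields dhh hc hc hc hh hc hh hc hh hc hc hc hh hc hc; concatenated:

dhhhchchchhhchhhchhhchchchhhchc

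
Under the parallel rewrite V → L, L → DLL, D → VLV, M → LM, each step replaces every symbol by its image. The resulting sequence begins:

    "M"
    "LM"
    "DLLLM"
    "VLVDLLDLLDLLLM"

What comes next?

Applying the rule to each of the 14 symbols of VLVDLLDLLDLLLM gives the pieces L DLL L VLV DLL DLL VLV DLL DLL VLV DLL DLL DLL LM, which concatenate to the answer.

LDLLLVLVDLLDLLVLVDLLDLLVLVDLLDLLDLLLM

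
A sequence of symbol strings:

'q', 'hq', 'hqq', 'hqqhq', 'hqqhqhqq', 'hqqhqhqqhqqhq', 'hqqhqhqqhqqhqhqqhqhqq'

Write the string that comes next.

hqqhqhqqhqqhqhqqhqhqqhqqhqhqqhqqhq

From term 3 onward, concatenate the last term with the second-to-last: hq·q = hqq, hqq·hq = hqqhq, …
The next term joins hqqhqhqqhqqhqhqqhqhqq and hqqhqhqqhqqhq.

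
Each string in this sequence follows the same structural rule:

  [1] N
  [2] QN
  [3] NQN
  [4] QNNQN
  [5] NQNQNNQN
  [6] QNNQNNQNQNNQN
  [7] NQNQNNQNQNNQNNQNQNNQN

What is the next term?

QNNQNNQNQNNQNNQNQNNQNQNNQNNQNQNNQN

From term 3 onward, concatenate the second-to-last term with the last: N·QN = NQN, QN·NQN = QNNQN, …
Continuing: QNNQNNQNQNNQN · NQNQNNQNQNNQNNQNQNNQN gives term 8.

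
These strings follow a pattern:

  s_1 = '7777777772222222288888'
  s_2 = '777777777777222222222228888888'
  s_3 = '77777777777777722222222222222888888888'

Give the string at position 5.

Term n consists of 3n+3 7's, followed by 3n+2 2's, followed by 2n+1 8's, where the shown terms are n = 2, 3, 4.
For term 5, n = 6, so the run lengths are 21, 20, 13.

777777777777777777777222222222222222222228888888888888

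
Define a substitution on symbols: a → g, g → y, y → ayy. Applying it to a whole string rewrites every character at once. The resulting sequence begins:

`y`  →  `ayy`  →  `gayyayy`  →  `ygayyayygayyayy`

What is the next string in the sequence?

ayyygayyayygayyayyygayyayygayyayy

Replace each of the 15 characters of ygayyayygayyayy in place — ayy y g ayy ayy g ayy ayy y g ayy ayy g ayy ayy — and concatenate.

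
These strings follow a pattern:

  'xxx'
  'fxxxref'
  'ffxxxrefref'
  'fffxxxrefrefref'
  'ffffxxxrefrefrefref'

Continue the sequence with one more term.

fffffxxxrefrefrefrefref

s(k+1) = f·s(k)·ref, so each term gains f as a prefix and ref as a suffix.
So the next term is f·ffffxxxrefrefrefref·ref.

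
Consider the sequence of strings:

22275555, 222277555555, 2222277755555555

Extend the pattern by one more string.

Reading off run lengths: 2 runs 3, 4, 5; 7 runs 1, 2, 3; 5 runs 4, 6, 8 — each is linear in n (n = 1, 2, …).
Setting n = 4 gives 6, 4, 10 characters in each block.

22222277775555555555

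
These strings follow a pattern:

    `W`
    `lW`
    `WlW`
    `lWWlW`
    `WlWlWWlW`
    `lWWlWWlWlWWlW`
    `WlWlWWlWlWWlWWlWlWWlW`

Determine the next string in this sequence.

lWWlWWlWlWWlWWlWlWWlWlWWlWWlWlWWlW

From term 3 onward, concatenate the second-to-last term with the last: W·lW = WlW, lW·WlW = lWWlW, …
So term 8 is lWWlWWlWlWWlW·WlWlWWlWlWWlWWlWlWWlW.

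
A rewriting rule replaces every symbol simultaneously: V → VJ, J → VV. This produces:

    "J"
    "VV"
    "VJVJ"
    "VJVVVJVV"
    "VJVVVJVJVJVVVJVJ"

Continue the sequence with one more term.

VJVVVJVJVJVVVJVVVJVVVJVJVJVVVJVV

φ(VJVVVJVJVJVVVJVJ) expands symbol-by-symbol to VJ VV VJ VJ VJ VV VJ VV VJ VV VJ VJ VJ VV VJ VV; joining the 16 pieces gives the next term.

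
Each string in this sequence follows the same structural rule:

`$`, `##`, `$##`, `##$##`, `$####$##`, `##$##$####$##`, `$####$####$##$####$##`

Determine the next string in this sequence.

From term 3 onward, concatenate the second-to-last term with the last: $·## = $##, ##·$## = ##$##, …
Continuing: ##$##$####$## · $####$####$##$####$## gives term 8.

##$##$####$##$####$####$##$####$##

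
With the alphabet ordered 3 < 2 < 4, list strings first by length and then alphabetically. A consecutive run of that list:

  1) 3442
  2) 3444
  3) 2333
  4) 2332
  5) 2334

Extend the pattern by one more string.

2323

Find the rightmost character of 2334 below 4, bump it to the next letter, and reset everything to its right to 3.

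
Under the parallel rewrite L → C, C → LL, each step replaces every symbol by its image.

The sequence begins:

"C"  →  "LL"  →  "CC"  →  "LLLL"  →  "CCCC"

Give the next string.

LLLLLLLL

Apply φ to CCCC symbol by symbol: C→LL, C→LL, C→LL, C→LL; joined: LL LL LL LL.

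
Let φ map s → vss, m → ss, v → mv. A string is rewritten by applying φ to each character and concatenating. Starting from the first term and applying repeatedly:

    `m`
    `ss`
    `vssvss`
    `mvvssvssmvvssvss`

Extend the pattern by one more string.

Rewriting the 16 symbols of mvvssvssmvvssvss one by one yields ss mv mv vss vss mv vss vss ss mv mv vss vss mv vss vss; concatenated:

ssmvmvvssvssmvvssvssssmvmvvssvssmvvssvss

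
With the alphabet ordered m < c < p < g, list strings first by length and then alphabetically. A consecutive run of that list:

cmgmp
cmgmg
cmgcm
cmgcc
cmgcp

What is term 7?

cmgpm

Advancing 2 positions from cmgcp through cmgcp → cmgcg reaches term 7.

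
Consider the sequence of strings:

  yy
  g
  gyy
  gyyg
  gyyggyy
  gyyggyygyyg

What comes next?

gyyggyygyyggyyggyy

Each term (from the third on) is the previous term followed by the one before it: term 3 = g·yy = gyy.
Continuing: gyyggyygyyg · gyyggyy gives term 7.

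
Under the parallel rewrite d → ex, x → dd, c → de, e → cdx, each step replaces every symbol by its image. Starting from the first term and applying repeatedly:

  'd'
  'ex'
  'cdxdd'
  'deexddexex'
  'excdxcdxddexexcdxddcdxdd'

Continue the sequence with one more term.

cdxdddeexdddeexddexexcdxddcdxdddeexddexexdeexddexex

Applying the rule to each of the 24 symbols of excdxcdxddexexcdxddcdxdd gives the pieces cdx dd de ex dd de ex dd ex ex cdx dd cdx dd de ex dd ex ex de ex dd ex ex, which concatenate to the answer.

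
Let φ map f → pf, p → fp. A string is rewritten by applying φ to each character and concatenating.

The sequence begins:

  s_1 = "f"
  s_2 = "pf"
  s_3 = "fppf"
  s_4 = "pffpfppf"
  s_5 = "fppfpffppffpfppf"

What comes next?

Rewriting the 16 symbols of fppfpffppffpfppf one by one yields pf fp fp pf fp pf pf fp fp pf pf fp pf fp fp pf; concatenated:

pffpfppffppfpffpfppfpffppffpfppf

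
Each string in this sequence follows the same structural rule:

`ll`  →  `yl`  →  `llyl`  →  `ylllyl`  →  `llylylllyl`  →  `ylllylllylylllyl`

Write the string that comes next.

llylylllylylllylllylylllyl

Each term (from the third on) is the two preceding terms concatenated in order: term 3 = ll·yl = llyl.
Continuing: llylylllyl · ylllylllylylllyl gives term 7.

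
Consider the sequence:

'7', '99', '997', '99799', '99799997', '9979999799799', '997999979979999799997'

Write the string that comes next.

This is a Fibonacci-style word recurrence s(k) = s(k−1)·s(k−2): e.g. 99·7 = 997.
The next term joins 997999979979999799997 and 9979999799799.

9979999799799997999979979999799799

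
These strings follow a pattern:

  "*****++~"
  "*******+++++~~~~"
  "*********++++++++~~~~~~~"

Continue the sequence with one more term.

***********+++++++++++~~~~~~~~~~

Each string has the form *^{2n+3} +^{3n-1} ~^{3n-2} (n = 1, 2, …).
Setting n = 4 gives 11, 11, 10 characters in each block.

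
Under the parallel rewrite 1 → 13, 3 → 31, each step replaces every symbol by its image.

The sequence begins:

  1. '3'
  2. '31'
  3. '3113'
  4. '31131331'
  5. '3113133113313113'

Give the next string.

31131331133131131331311331131331

Applying the rule to each of the 16 symbols of 3113133113313113 gives the pieces 31 13 13 31 13 31 31 13 13 31 31 13 31 13 13 31, which concatenate to the answer.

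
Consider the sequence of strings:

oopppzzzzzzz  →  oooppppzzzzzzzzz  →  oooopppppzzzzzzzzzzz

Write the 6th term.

oooooooppppppppzzzzzzzzzzzzzzzzz

Reading off run lengths: o runs 2, 3, 4; p runs 3, 4, 5; z runs 7, 9, 11 — each is linear in n, where the shown terms are n = 3, 4, 5.
At n = 8 the blocks have lengths 7, 8, 17.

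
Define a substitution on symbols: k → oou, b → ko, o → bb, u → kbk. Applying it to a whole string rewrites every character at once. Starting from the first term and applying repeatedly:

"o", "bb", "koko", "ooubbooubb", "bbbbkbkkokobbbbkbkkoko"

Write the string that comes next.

Replace each of the 22 characters of bbbbkbkkokobbbbkbkkoko in place — ko ko ko ko oou ko oou oou bb oou bb ko ko ko ko oou ko oou oou bb oou bb — and concatenate.

kokokokoooukooouooubbooubbkokokokoooukooouooubbooubb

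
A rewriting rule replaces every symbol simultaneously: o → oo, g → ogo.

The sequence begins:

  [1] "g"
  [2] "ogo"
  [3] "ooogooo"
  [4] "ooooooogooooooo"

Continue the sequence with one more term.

Applying the rule to each of the 15 symbols of ooooooogooooooo gives the pieces oo oo oo oo oo oo oo ogo oo oo oo oo oo oo oo, which concatenate to the answer.

ooooooooooooooogooooooooooooooo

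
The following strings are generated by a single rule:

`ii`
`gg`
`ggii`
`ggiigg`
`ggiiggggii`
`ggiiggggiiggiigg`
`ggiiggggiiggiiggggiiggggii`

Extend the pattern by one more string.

This is a Fibonacci-style word recurrence s(k) = s(k−1)·s(k−2): e.g. gg·ii = ggii.
So term 8 is ggiiggggiiggiiggggiiggggii·ggiiggggiiggiigg.

ggiiggggiiggiiggggiiggggiiggiiggggiiggiigg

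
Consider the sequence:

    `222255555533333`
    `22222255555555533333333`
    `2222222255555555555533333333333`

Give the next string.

222222222255555555555555533333333333333

Reading off run lengths: 2 runs 4, 6, 8; 5 runs 6, 9, 12; 3 runs 5, 8, 11 — each is linear in n, where the shown terms are n = 2, 3, 4.
At n = 5 the blocks have lengths 10, 15, 14.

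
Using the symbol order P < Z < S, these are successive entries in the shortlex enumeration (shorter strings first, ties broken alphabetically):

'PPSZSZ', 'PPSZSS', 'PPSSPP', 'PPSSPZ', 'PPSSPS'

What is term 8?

Stepping forward 3 times from PPSSPS: PPSSPS → PPSSZP → PPSSZZ, then the target.

PPSSZS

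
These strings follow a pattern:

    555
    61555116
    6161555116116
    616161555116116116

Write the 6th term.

Each term wraps the previous one in 61 on the left and 116 on the right.
From 616161555116116116, 2 further steps: 616161555116116116 → 61616161555116116116116 → (answer).

6161616161555116116116116116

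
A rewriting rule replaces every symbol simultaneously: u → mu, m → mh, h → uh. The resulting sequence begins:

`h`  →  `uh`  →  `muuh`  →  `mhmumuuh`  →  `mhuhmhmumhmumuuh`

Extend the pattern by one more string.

Rewriting the 16 symbols of mhuhmhmumhmumuuh one by one yields mh uh mu uh mh uh mh mu mh uh mh mu mh mu mu uh; concatenated:

mhuhmuuhmhuhmhmumhuhmhmumhmumuuh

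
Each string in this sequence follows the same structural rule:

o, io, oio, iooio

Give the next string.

oioiooio

From term 3 onward, concatenate the second-to-last term with the last: o·io = oio, io·oio = iooio, …
Continuing: oio · iooio gives term 5.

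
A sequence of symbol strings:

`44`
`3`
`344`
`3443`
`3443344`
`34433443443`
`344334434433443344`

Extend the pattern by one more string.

34433443443344334434433443443

This is a Fibonacci-style word recurrence s(k) = s(k−1)·s(k−2): e.g. 3·44 = 344.
So term 8 is 344334434433443344·34433443443.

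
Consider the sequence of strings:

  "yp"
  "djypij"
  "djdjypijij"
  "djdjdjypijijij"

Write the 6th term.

s(k+1) = dj·s(k)·ij, so each term gains dj as a prefix and ij as a suffix.
From djdjdjypijijij, 2 further steps: djdjdjypijijij → djdjdjdjypijijijij → (answer).

djdjdjdjdjypijijijijij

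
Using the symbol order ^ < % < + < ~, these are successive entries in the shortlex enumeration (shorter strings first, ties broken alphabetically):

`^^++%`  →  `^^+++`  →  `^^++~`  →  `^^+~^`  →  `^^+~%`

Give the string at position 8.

Continuing the enumeration 3 steps past ^^+~%: ^^+~% → ^^+~+ → ^^+~~ → (answer).

^^~^^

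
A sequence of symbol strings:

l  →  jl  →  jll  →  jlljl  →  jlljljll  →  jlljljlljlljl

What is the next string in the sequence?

From term 3 onward, concatenate the last term with the second-to-last: jl·l = jll, jll·jl = jlljl, …
Continuing: jlljljlljlljl · jlljljll gives term 7.

jlljljlljlljljlljljll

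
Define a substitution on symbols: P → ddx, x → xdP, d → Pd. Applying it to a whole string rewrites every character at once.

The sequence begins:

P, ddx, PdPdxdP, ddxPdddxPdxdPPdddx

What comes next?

PdPdxdPddxPdPdPdxdPddxPdxdPPdddxddxPdPdPdxdP

Applying the rule to each of the 18 symbols of ddxPdddxPdxdPPdddx gives the pieces Pd Pd xdP ddx Pd Pd Pd xdP ddx Pd xdP Pd ddx ddx Pd Pd Pd xdP, which concatenate to the answer.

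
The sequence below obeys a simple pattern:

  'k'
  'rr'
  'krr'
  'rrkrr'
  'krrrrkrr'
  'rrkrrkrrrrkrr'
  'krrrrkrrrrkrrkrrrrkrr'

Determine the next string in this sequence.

From term 3 onward, concatenate the second-to-last term with the last: k·rr = krr, rr·krr = rrkrr, …
Continuing: rrkrrkrrrrkrr · krrrrkrrrrkrrkrrrrkrr gives term 8.

rrkrrkrrrrkrrkrrrrkrrrrkrrkrrrrkrr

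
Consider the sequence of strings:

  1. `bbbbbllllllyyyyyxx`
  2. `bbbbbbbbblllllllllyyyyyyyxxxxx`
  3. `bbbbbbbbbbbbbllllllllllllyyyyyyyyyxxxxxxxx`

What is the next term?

bbbbbbbbbbbbbbbbblllllllllllllllyyyyyyyyyyyxxxxxxxxxxx

Reading off run lengths: b runs 5, 9, 13; l runs 6, 9, 12; y runs 5, 7, 9; x runs 2, 5, 8 — each is linear in n (n = 1, 2, …).
At n = 4 the blocks have lengths 17, 15, 11, 11.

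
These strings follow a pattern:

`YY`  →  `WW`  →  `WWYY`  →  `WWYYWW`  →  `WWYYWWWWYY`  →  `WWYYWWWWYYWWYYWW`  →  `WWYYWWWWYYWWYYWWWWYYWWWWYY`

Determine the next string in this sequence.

WWYYWWWWYYWWYYWWWWYYWWWWYYWWYYWWWWYYWWYYWW

This is a Fibonacci-style word recurrence s(k) = s(k−1)·s(k−2): e.g. WW·YY = WWYY.
So term 8 is WWYYWWWWYYWWYYWWWWYYWWWWYY·WWYYWWWWYYWWYYWW.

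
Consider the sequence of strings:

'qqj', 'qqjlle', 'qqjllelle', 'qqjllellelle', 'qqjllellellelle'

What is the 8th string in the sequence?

qqjllellellellellellelle

Every step adds lle to the end: s(k+1) = s(k)·lle.
From qqjllellellelle, 3 further steps: qqjllellellelle → qqjllellellellelle → qqjllellellellellelle → (answer).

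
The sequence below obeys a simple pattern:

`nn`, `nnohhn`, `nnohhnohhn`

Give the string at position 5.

Each term is the previous one with ohhn appended.
From nnohhnohhn, 2 further steps: nnohhnohhn → nnohhnohhnohhn → (answer).

nnohhnohhnohhnohhn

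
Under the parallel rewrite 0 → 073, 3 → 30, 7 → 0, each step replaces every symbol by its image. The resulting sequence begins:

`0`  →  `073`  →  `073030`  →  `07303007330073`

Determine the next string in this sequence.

0730300733007307303030073073030

φ(07303007330073) expands symbol-by-symbol to 073 0 30 073 30 073 073 0 30 30 073 073 0 30; joining the 14 pieces gives the next term.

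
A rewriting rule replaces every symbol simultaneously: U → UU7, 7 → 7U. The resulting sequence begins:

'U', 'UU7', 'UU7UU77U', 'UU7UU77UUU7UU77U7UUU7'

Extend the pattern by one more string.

φ(UU7UU77UUU7UU77U7UUU7) expands symbol-by-symbol to UU7 UU7 7U UU7 UU7 7U 7U UU7 UU7 UU7 7U UU7 UU7 7U 7U UU7 7U UU7 UU7 UU7 7U; joining the 21 pieces gives the next term.

UU7UU77UUU7UU77U7UUU7UU7UU77UUU7UU77U7UUU77UUU7UU7UU77U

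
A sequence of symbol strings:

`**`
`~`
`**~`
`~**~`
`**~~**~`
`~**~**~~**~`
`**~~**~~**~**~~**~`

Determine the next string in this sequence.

~**~**~~**~**~~**~~**~**~~**~

Each term (from the third on) is the two preceding terms concatenated in order: term 3 = **·~ = **~.
Continuing: ~**~**~~**~ · **~~**~~**~**~~**~ gives term 8.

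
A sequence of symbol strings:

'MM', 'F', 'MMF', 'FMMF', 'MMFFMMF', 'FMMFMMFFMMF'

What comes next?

MMFFMMFFMMFMMFFMMF

From term 3 onward, concatenate the second-to-last term with the last: MM·F = MMF, F·MMF = FMMF, …
Continuing: MMFFMMF · FMMFMMFFMMF gives term 7.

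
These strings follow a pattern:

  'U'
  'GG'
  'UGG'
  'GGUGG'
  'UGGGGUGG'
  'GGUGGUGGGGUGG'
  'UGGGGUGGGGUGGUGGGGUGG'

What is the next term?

GGUGGUGGGGUGGUGGGGUGGGGUGGUGGGGUGG

This is a Fibonacci-style word recurrence s(k) = s(k−2)·s(k−1): e.g. U·GG = UGG.
So term 8 is GGUGGUGGGGUGG·UGGGGUGGGGUGGUGGGGUGG.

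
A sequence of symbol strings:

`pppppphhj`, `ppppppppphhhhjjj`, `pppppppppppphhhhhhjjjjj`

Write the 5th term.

pppppppppppppppppphhhhhhhhhhjjjjjjjjj

Each string has the form p^{3n+3} h^{2n} j^{2n-1} (n = 1, 2, …).
At n = 5 the blocks have lengths 18, 10, 9.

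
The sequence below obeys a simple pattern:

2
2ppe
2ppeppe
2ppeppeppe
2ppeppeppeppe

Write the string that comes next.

The strings grow by a fixed suffix ppe each time.
One more step from 2ppeppeppeppe gives the answer.

2ppeppeppeppeppe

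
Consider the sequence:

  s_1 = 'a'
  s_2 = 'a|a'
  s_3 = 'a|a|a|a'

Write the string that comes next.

a|a|a|a|a|a|a|a

s(k+1) = s(k)·|·s(k) — each term doubles the last with '|' between the halves.
One more doubling of a|a|a|a gives the answer.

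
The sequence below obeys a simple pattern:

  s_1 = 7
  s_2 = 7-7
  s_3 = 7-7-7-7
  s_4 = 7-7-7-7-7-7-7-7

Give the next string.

Every step duplicates the string with '-' between the halves.
Doubling 7-7-7-7-7-7-7-7 with '-' between the halves:

7-7-7-7-7-7-7-7-7-7-7-7-7-7-7-7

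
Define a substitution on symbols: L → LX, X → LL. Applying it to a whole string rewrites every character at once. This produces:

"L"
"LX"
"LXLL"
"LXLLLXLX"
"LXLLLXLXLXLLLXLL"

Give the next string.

Replace each of the 16 characters of LXLLLXLXLXLLLXLL in place — LX LL LX LX LX LL LX LL LX LL LX LX LX LL LX LX — and concatenate.

LXLLLXLXLXLLLXLLLXLLLXLXLXLLLXLX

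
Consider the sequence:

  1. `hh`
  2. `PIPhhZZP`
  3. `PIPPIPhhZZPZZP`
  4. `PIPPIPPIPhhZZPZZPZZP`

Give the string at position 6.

Each term wraps the previous one in PIP on the left and ZZP on the right.
From PIPPIPPIPhhZZPZZPZZP, 2 further steps: PIPPIPPIPhhZZPZZPZZP → PIPPIPPIPPIPhhZZPZZPZZPZZP → (answer).

PIPPIPPIPPIPPIPhhZZPZZPZZPZZPZZP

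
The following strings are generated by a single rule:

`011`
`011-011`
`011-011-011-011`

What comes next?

011-011-011-011-011-011-011-011

s(k+1) = s(k)·-·s(k) — each term doubles the last with '-' between the halves.
So the next term is two copies of 011-011-011-011 with '-' between the halves.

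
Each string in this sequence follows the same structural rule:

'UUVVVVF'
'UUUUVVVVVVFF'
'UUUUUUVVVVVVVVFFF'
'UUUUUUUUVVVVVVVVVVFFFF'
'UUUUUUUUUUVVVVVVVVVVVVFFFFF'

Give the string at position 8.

UUUUUUUUUUUUUUUUVVVVVVVVVVVVVVVVVVFFFFFFFF

Term n consists of 2n U's, followed by 2n+2 V's, followed by n F's (n = 1, 2, …).
For term 8, n = 8, so the run lengths are 16, 18, 8.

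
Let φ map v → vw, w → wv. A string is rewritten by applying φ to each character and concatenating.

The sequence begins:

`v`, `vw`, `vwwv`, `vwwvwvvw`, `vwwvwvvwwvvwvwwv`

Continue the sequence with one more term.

Replace each of the 16 characters of vwwvwvvwwvvwvwwv in place — vw wv wv vw wv vw vw wv wv vw vw wv vw wv wv vw — and concatenate.

vwwvwvvwwvvwvwwvwvvwvwwvvwwvwvvw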